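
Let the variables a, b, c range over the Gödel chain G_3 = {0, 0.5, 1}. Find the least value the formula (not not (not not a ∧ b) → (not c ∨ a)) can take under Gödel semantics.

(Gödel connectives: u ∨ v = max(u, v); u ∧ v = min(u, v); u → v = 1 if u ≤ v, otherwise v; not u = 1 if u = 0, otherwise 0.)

0.50

The minimum is attained at a = 0.5, b = 0.5, c = 0.5:
  not a: Gödel ¬ of 0.5 = 0 (operand ≠ 0)
  not not a: Gödel ¬ of 0 = 1 (operand is 0)
  (not not a ∧ b) = min(1, 0.5) = 0.5
  not (not not a ∧ b): Gödel ¬ of 0.5 = 0 (operand ≠ 0)
  not not (not not a ∧ b): Gödel ¬ of 0 = 1 (operand is 0)
  not c: Gödel ¬ of 0.5 = 0 (operand ≠ 0)
  (not c ∨ a) = max(0, 0.5) = 0.5
  (not not (not not a ∧ b) → (not c ∨ a)): 1 > 0.5, so result = 0.5
Checking all 27 assignments confirms none give a value below 0.50.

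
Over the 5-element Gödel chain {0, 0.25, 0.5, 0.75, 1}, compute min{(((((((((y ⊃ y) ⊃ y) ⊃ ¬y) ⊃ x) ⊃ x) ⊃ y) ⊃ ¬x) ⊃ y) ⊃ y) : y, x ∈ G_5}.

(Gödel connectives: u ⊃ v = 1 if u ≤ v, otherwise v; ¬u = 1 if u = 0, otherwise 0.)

0.25

The minimum is attained at y = 0.25, x = 0.25:
  (y ⊃ y): 0.25 ≤ 0.25, so result = 1
  ((y ⊃ y) ⊃ y): 1 > 0.25, so result = 0.25
  ¬y: Gödel ¬ of 0.25 = 0 (operand ≠ 0)
  (((y ⊃ y) ⊃ y) ⊃ ¬y): 0.25 > 0, so result = 0
  ((((y ⊃ y) ⊃ y) ⊃ ¬y) ⊃ x): 0 ≤ 0.25, so result = 1
  (((((y ⊃ y) ⊃ y) ⊃ ¬y) ⊃ x) ⊃ x): 1 > 0.25, so result = 0.25
  ((((((y ⊃ y) ⊃ y) ⊃ ¬y) ⊃ x) ⊃ x) ⊃ y): 0.25 ≤ 0.25, so result = 1
  ¬x: Gödel ¬ of 0.25 = 0 (operand ≠ 0)
  (((((((y ⊃ y) ⊃ y) ⊃ ¬y) ⊃ x) ⊃ x) ⊃ y) ⊃ ¬x): 1 > 0, so result = 0
  ((((((((y ⊃ y) ⊃ y) ⊃ ¬y) ⊃ x) ⊃ x) ⊃ y) ⊃ ¬x) ⊃ y): 0 ≤ 0.25, so result = 1
  (((((((((y ⊃ y) ⊃ y) ⊃ ¬y) ⊃ x) ⊃ x) ⊃ y) ⊃ ¬x) ⊃ y) ⊃ y): 1 > 0.25, so result = 0.25
Checking all 25 assignments confirms none give a value below 0.25.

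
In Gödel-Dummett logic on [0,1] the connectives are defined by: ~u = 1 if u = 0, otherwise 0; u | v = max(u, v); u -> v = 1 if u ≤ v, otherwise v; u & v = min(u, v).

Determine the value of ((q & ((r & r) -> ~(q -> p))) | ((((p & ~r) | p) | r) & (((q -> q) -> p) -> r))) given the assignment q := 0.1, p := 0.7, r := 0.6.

(r & r) = min(0.6, 0.6) = 0.6
(q -> p): 0.1 ≤ 0.7, so result = 1
~(q -> p): Gödel ¬ of 1 = 0 (operand ≠ 0)
((r & r) -> ~(q -> p)): 0.6 > 0, so result = 0
(q & ((r & r) -> ~(q -> p))) = min(0.1, 0) = 0
~r: Gödel ¬ of 0.6 = 0 (operand ≠ 0)
(p & ~r) = min(0.7, 0) = 0
((p & ~r) | p) = max(0, 0.7) = 0.7
(((p & ~r) | p) | r) = max(0.7, 0.6) = 0.7
(q -> q): 0.1 ≤ 0.1, so result = 1
((q -> q) -> p): 1 > 0.7, so result = 0.7
(((q -> q) -> p) -> r): 0.7 > 0.6, so result = 0.6
((((p & ~r) | p) | r) & (((q -> q) -> p) -> r)) = min(0.7, 0.6) = 0.6
((q & ((r & r) -> ~(q -> p))) | ((((p & ~r) | p) | r) & (((q -> q) -> p) -> r))) = max(0, 0.6) = 0.6

0.60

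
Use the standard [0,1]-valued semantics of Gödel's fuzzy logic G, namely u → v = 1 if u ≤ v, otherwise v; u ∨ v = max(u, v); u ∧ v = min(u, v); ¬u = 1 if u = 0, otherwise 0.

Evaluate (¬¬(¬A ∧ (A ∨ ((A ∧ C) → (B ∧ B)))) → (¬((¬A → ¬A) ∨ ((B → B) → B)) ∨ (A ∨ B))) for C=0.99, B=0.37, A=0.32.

1.00

¬A: Gödel ¬ of 0.32 = 0 (operand ≠ 0)
(A ∧ C) = min(0.32, 0.99) = 0.32
(B ∧ B) = min(0.37, 0.37) = 0.37
((A ∧ C) → (B ∧ B)): 0.32 ≤ 0.37, so result = 1
(A ∨ ((A ∧ C) → (B ∧ B))) = max(0.32, 1) = 1
(¬A ∧ (A ∨ ((A ∧ C) → (B ∧ B)))) = min(0, 1) = 0
¬(¬A ∧ (A ∨ ((A ∧ C) → (B ∧ B)))): Gödel ¬ of 0 = 1 (operand is 0)
¬¬(¬A ∧ (A ∨ ((A ∧ C) → (B ∧ B)))): Gödel ¬ of 1 = 0 (operand ≠ 0)
¬A: Gödel ¬ of 0.32 = 0 (operand ≠ 0)
¬A: Gödel ¬ of 0.32 = 0 (operand ≠ 0)
(¬A → ¬A): 0 ≤ 0, so result = 1
(B → B): 0.37 ≤ 0.37, so result = 1
((B → B) → B): 1 > 0.37, so result = 0.37
((¬A → ¬A) ∨ ((B → B) → B)) = max(1, 0.37) = 1
¬((¬A → ¬A) ∨ ((B → B) → B)): Gödel ¬ of 1 = 0 (operand ≠ 0)
(A ∨ B) = max(0.32, 0.37) = 0.37
(¬((¬A → ¬A) ∨ ((B → B) → B)) ∨ (A ∨ B)) = max(0, 0.37) = 0.37
(¬¬(¬A ∧ (A ∨ ((A ∧ C) → (B ∧ B)))) → (¬((¬A → ¬A) ∨ ((B → B) → B)) ∨ (A ∨ B))): 0 ≤ 0.37, so result = 1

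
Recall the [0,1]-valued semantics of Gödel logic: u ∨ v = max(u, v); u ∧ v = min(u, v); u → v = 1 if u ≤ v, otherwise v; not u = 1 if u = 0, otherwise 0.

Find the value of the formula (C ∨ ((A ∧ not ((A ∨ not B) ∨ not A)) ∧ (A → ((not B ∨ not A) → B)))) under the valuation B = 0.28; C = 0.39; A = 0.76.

0.39

not B: Gödel ¬ of 0.28 = 0 (operand ≠ 0)
(A ∨ not B) = max(0.76, 0) = 0.76
not A: Gödel ¬ of 0.76 = 0 (operand ≠ 0)
((A ∨ not B) ∨ not A) = max(0.76, 0) = 0.76
not ((A ∨ not B) ∨ not A): Gödel ¬ of 0.76 = 0 (operand ≠ 0)
(A ∧ not ((A ∨ not B) ∨ not A)) = min(0.76, 0) = 0
not B: Gödel ¬ of 0.28 = 0 (operand ≠ 0)
not A: Gödel ¬ of 0.76 = 0 (operand ≠ 0)
(not B ∨ not A) = max(0, 0) = 0
((not B ∨ not A) → B): 0 ≤ 0.28, so result = 1
(A → ((not B ∨ not A) → B)): 0.76 ≤ 1, so result = 1
((A ∧ not ((A ∨ not B) ∨ not A)) ∧ (A → ((not B ∨ not A) → B))) = min(0, 1) = 0
(C ∨ ((A ∧ not ((A ∨ not B) ∨ not A)) ∧ (A → ((not B ∨ not A) → B)))) = max(0.39, 0) = 0.39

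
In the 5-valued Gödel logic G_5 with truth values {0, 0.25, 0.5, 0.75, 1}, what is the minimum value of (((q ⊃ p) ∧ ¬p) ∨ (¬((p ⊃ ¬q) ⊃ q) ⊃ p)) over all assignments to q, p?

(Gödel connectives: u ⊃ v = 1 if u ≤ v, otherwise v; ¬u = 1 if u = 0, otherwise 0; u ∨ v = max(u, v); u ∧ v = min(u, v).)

0.25

The minimum is attained at q = 0, p = 0.25:
  (q ⊃ p): 0 ≤ 0.25, so result = 1
  ¬p: Gödel ¬ of 0.25 = 0 (operand ≠ 0)
  ((q ⊃ p) ∧ ¬p) = min(1, 0) = 0
  ¬q: Gödel ¬ of 0 = 1 (operand is 0)
  (p ⊃ ¬q): 0.25 ≤ 1, so result = 1
  ((p ⊃ ¬q) ⊃ q): 1 > 0, so result = 0
  ¬((p ⊃ ¬q) ⊃ q): Gödel ¬ of 0 = 1 (operand is 0)
  (¬((p ⊃ ¬q) ⊃ q) ⊃ p): 1 > 0.25, so result = 0.25
  (((q ⊃ p) ∧ ¬p) ∨ (¬((p ⊃ ¬q) ⊃ q) ⊃ p)) = max(0, 0.25) = 0.25
Checking all 25 assignments confirms none give a value below 0.25.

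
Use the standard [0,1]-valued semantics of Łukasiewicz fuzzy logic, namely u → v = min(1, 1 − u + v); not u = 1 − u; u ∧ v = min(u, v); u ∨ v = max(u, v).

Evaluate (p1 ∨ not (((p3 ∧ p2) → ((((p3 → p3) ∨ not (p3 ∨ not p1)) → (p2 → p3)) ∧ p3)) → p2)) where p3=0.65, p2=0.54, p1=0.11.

(p3 ∧ p2) = min(0.65, 0.54) = 0.54
(p3 → p3): min(1, 1 − 0.65 + 0.65) = 1
not p1: Łukasiewicz ¬ gives 1 − 0.11 = 0.89
(p3 ∨ not p1) = max(0.65, 0.89) = 0.89
not (p3 ∨ not p1): Łukasiewicz ¬ gives 1 − 0.89 = 0.11
((p3 → p3) ∨ not (p3 ∨ not p1)) = max(1, 0.11) = 1
(p2 → p3): min(1, 1 − 0.54 + 0.65) = 1
(((p3 → p3) ∨ not (p3 ∨ not p1)) → (p2 → p3)): min(1, 1 − 1 + 1) = 1
((((p3 → p3) ∨ not (p3 ∨ not p1)) → (p2 → p3)) ∧ p3) = min(1, 0.65) = 0.65
((p3 ∧ p2) → ((((p3 → p3) ∨ not (p3 ∨ not p1)) → (p2 → p3)) ∧ p3)): min(1, 1 − 0.54 + 0.65) = 1
(((p3 ∧ p2) → ((((p3 → p3) ∨ not (p3 ∨ not p1)) → (p2 → p3)) ∧ p3)) → p2): min(1, 1 − 1 + 0.54) = 0.54
not (((p3 ∧ p2) → ((((p3 → p3) ∨ not (p3 ∨ not p1)) → (p2 → p3)) ∧ p3)) → p2): Łukasiewicz ¬ gives 1 − 0.54 = 0.46
(p1 ∨ not (((p3 ∧ p2) → ((((p3 → p3) ∨ not (p3 ∨ not p1)) → (p2 → p3)) ∧ p3)) → p2)) = max(0.11, 0.46) = 0.46

0.46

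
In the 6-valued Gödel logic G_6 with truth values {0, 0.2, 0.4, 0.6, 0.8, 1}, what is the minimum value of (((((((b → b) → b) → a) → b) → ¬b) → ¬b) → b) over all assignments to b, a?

The minimum is attained at b = 0, a = 0:
  (b → b): 0 ≤ 0, so result = 1
  ((b → b) → b): 1 > 0, so result = 0
  (((b → b) → b) → a): 0 ≤ 0, so result = 1
  ((((b → b) → b) → a) → b): 1 > 0, so result = 0
  ¬b: Gödel ¬ of 0 = 1 (operand is 0)
  (((((b → b) → b) → a) → b) → ¬b): 0 ≤ 1, so result = 1
  ¬b: Gödel ¬ of 0 = 1 (operand is 0)
  ((((((b → b) → b) → a) → b) → ¬b) → ¬b): 1 ≤ 1, so result = 1
  (((((((b → b) → b) → a) → b) → ¬b) → ¬b) → b): 1 > 0, so result = 0
Checking all 36 assignments confirms none give a value below 0.00.

0.00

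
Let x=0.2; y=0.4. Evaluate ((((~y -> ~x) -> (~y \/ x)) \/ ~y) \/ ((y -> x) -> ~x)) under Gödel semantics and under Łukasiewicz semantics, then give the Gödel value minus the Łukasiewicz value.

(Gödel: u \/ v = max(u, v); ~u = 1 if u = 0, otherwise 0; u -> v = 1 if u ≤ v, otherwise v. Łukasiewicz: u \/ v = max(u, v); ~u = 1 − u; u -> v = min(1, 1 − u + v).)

Gödel evaluation:
  ~y: Gödel ¬ of 0.4 = 0 (operand ≠ 0)
  ~x: Gödel ¬ of 0.2 = 0 (operand ≠ 0)
  (~y -> ~x): 0 ≤ 0, so result = 1
  ~y: Gödel ¬ of 0.4 = 0 (operand ≠ 0)
  (~y \/ x) = max(0, 0.2) = 0.2
  ((~y -> ~x) -> (~y \/ x)): 1 > 0.2, so result = 0.2
  ~y: Gödel ¬ of 0.4 = 0 (operand ≠ 0)
  (((~y -> ~x) -> (~y \/ x)) \/ ~y) = max(0.2, 0) = 0.2
  (y -> x): 0.4 > 0.2, so result = 0.2
  ~x: Gödel ¬ of 0.2 = 0 (operand ≠ 0)
  ((y -> x) -> ~x): 0.2 > 0, so result = 0
  ((((~y -> ~x) -> (~y \/ x)) \/ ~y) \/ ((y -> x) -> ~x)) = max(0.2, 0) = 0.2
  Gödel value = 0.2
Łukasiewicz evaluation:
  ~y: Łukasiewicz ¬ gives 1 − 0.4 = 0.6
  ~x: Łukasiewicz ¬ gives 1 − 0.2 = 0.8
  (~y -> ~x): min(1, 1 − 0.6 + 0.8) = 1
  ~y: Łukasiewicz ¬ gives 1 − 0.4 = 0.6
  (~y \/ x) = max(0.6, 0.2) = 0.6
  ((~y -> ~x) -> (~y \/ x)): min(1, 1 − 1 + 0.6) = 0.6
  ~y: Łukasiewicz ¬ gives 1 − 0.4 = 0.6
  (((~y -> ~x) -> (~y \/ x)) \/ ~y) = max(0.6, 0.6) = 0.6
  (y -> x): min(1, 1 − 0.4 + 0.2) = 0.8
  ~x: Łukasiewicz ¬ gives 1 − 0.2 = 0.8
  ((y -> x) -> ~x): min(1, 1 − 0.8 + 0.8) = 1
  ((((~y -> ~x) -> (~y \/ x)) \/ ~y) \/ ((y -> x) -> ~x)) = max(0.6, 1) = 1
  Łukasiewicz value = 1
Difference: 0.2 − 1 = -0.80

-0.80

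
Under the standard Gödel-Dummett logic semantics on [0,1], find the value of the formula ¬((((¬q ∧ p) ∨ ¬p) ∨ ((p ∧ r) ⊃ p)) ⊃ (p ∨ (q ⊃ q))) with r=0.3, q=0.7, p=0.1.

0.00

¬q: Gödel ¬ of 0.7 = 0 (operand ≠ 0)
(¬q ∧ p) = min(0, 0.1) = 0
¬p: Gödel ¬ of 0.1 = 0 (operand ≠ 0)
((¬q ∧ p) ∨ ¬p) = max(0, 0) = 0
(p ∧ r) = min(0.1, 0.3) = 0.1
((p ∧ r) ⊃ p): 0.1 ≤ 0.1, so result = 1
(((¬q ∧ p) ∨ ¬p) ∨ ((p ∧ r) ⊃ p)) = max(0, 1) = 1
(q ⊃ q): 0.7 ≤ 0.7, so result = 1
(p ∨ (q ⊃ q)) = max(0.1, 1) = 1
((((¬q ∧ p) ∨ ¬p) ∨ ((p ∧ r) ⊃ p)) ⊃ (p ∨ (q ⊃ q))): 1 ≤ 1, so result = 1
¬((((¬q ∧ p) ∨ ¬p) ∨ ((p ∧ r) ⊃ p)) ⊃ (p ∨ (q ⊃ q))): Gödel ¬ of 1 = 0 (operand ≠ 0)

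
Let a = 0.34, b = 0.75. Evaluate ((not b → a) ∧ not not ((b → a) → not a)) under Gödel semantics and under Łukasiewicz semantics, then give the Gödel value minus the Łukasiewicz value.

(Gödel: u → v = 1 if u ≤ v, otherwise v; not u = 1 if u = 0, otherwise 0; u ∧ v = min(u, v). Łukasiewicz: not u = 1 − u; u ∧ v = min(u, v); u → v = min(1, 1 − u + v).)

-1.00

Gödel evaluation:
  not b: Gödel ¬ of 0.75 = 0 (operand ≠ 0)
  (not b → a): 0 ≤ 0.34, so result = 1
  (b → a): 0.75 > 0.34, so result = 0.34
  not a: Gödel ¬ of 0.34 = 0 (operand ≠ 0)
  ((b → a) → not a): 0.34 > 0, so result = 0
  not ((b → a) → not a): Gödel ¬ of 0 = 1 (operand is 0)
  not not ((b → a) → not a): Gödel ¬ of 1 = 0 (operand ≠ 0)
  ((not b → a) ∧ not not ((b → a) → not a)) = min(1, 0) = 0
  Gödel value = 0
Łukasiewicz evaluation:
  not b: Łukasiewicz ¬ gives 1 − 0.75 = 0.25
  (not b → a): min(1, 1 − 0.25 + 0.34) = 1
  (b → a): min(1, 1 − 0.75 + 0.34) = 0.59
  not a: Łukasiewicz ¬ gives 1 − 0.34 = 0.66
  ((b → a) → not a): min(1, 1 − 0.59 + 0.66) = 1
  not ((b → a) → not a): Łukasiewicz ¬ gives 1 − 1 = 0
  not not ((b → a) → not a): Łukasiewicz ¬ gives 1 − 0 = 1
  ((not b → a) ∧ not not ((b → a) → not a)) = min(1, 1) = 1
  Łukasiewicz value = 1
Difference: 0 − 1 = -1.00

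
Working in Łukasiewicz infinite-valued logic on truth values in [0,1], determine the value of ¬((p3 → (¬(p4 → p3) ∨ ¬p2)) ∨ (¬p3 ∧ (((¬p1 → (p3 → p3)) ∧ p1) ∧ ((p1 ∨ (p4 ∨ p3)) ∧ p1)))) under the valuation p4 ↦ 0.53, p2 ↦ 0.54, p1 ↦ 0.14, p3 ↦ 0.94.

0.48

(p4 → p3): min(1, 1 − 0.53 + 0.94) = 1
¬(p4 → p3): Łukasiewicz ¬ gives 1 − 1 = 0
¬p2: Łukasiewicz ¬ gives 1 − 0.54 = 0.46
(¬(p4 → p3) ∨ ¬p2) = max(0, 0.46) = 0.46
(p3 → (¬(p4 → p3) ∨ ¬p2)): min(1, 1 − 0.94 + 0.46) = 0.52
¬p3: Łukasiewicz ¬ gives 1 − 0.94 = 0.06
¬p1: Łukasiewicz ¬ gives 1 − 0.14 = 0.86
(p3 → p3): min(1, 1 − 0.94 + 0.94) = 1
(¬p1 → (p3 → p3)): min(1, 1 − 0.86 + 1) = 1
((¬p1 → (p3 → p3)) ∧ p1) = min(1, 0.14) = 0.14
(p4 ∨ p3) = max(0.53, 0.94) = 0.94
(p1 ∨ (p4 ∨ p3)) = max(0.14, 0.94) = 0.94
((p1 ∨ (p4 ∨ p3)) ∧ p1) = min(0.94, 0.14) = 0.14
(((¬p1 → (p3 → p3)) ∧ p1) ∧ ((p1 ∨ (p4 ∨ p3)) ∧ p1)) = min(0.14, 0.14) = 0.14
(¬p3 ∧ (((¬p1 → (p3 → p3)) ∧ p1) ∧ ((p1 ∨ (p4 ∨ p3)) ∧ p1))) = min(0.06, 0.14) = 0.06
((p3 → (¬(p4 → p3) ∨ ¬p2)) ∨ (¬p3 ∧ (((¬p1 → (p3 → p3)) ∧ p1) ∧ ((p1 ∨ (p4 ∨ p3)) ∧ p1)))) = max(0.52, 0.06) = 0.52
¬((p3 → (¬(p4 → p3) ∨ ¬p2)) ∨ (¬p3 ∧ (((¬p1 → (p3 → p3)) ∧ p1) ∧ ((p1 ∨ (p4 ∨ p3)) ∧ p1)))): Łukasiewicz ¬ gives 1 − 0.52 = 0.48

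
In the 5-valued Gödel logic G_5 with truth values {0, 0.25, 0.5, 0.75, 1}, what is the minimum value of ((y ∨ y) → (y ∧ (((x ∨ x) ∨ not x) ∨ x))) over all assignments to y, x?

0.25

The minimum is attained at y = 0.5, x = 0.25:
  (y ∨ y) = max(0.5, 0.5) = 0.5
  (x ∨ x) = max(0.25, 0.25) = 0.25
  not x: Gödel ¬ of 0.25 = 0 (operand ≠ 0)
  ((x ∨ x) ∨ not x) = max(0.25, 0) = 0.25
  (((x ∨ x) ∨ not x) ∨ x) = max(0.25, 0.25) = 0.25
  (y ∧ (((x ∨ x) ∨ not x) ∨ x)) = min(0.5, 0.25) = 0.25
  ((y ∨ y) → (y ∧ (((x ∨ x) ∨ not x) ∨ x))): 0.5 > 0.25, so result = 0.25
Checking all 25 assignments confirms none give a value below 0.25.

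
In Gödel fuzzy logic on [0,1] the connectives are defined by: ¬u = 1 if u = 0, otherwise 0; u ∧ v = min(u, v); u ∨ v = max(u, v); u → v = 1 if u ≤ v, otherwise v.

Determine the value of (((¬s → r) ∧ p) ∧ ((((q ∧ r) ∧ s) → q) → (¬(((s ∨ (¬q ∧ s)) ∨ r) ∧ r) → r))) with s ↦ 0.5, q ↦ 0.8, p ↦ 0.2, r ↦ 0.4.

0.20

¬s: Gödel ¬ of 0.5 = 0 (operand ≠ 0)
(¬s → r): 0 ≤ 0.4, so result = 1
((¬s → r) ∧ p) = min(1, 0.2) = 0.2
(q ∧ r) = min(0.8, 0.4) = 0.4
((q ∧ r) ∧ s) = min(0.4, 0.5) = 0.4
(((q ∧ r) ∧ s) → q): 0.4 ≤ 0.8, so result = 1
¬q: Gödel ¬ of 0.8 = 0 (operand ≠ 0)
(¬q ∧ s) = min(0, 0.5) = 0
(s ∨ (¬q ∧ s)) = max(0.5, 0) = 0.5
((s ∨ (¬q ∧ s)) ∨ r) = max(0.5, 0.4) = 0.5
(((s ∨ (¬q ∧ s)) ∨ r) ∧ r) = min(0.5, 0.4) = 0.4
¬(((s ∨ (¬q ∧ s)) ∨ r) ∧ r): Gödel ¬ of 0.4 = 0 (operand ≠ 0)
(¬(((s ∨ (¬q ∧ s)) ∨ r) ∧ r) → r): 0 ≤ 0.4, so result = 1
((((q ∧ r) ∧ s) → q) → (¬(((s ∨ (¬q ∧ s)) ∨ r) ∧ r) → r)): 1 ≤ 1, so result = 1
(((¬s → r) ∧ p) ∧ ((((q ∧ r) ∧ s) → q) → (¬(((s ∨ (¬q ∧ s)) ∨ r) ∧ r) → r))) = min(0.2, 1) = 0.2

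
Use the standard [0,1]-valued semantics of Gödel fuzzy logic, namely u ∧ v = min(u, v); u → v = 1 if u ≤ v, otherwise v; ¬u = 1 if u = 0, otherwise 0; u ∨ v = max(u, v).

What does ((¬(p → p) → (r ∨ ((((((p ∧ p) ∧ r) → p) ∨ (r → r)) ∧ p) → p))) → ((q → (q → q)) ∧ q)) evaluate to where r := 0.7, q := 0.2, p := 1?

0.20

(p → p): 1 ≤ 1, so result = 1
¬(p → p): Gödel ¬ of 1 = 0 (operand ≠ 0)
(p ∧ p) = min(1, 1) = 1
((p ∧ p) ∧ r) = min(1, 0.7) = 0.7
(((p ∧ p) ∧ r) → p): 0.7 ≤ 1, so result = 1
(r → r): 0.7 ≤ 0.7, so result = 1
((((p ∧ p) ∧ r) → p) ∨ (r → r)) = max(1, 1) = 1
(((((p ∧ p) ∧ r) → p) ∨ (r → r)) ∧ p) = min(1, 1) = 1
((((((p ∧ p) ∧ r) → p) ∨ (r → r)) ∧ p) → p): 1 ≤ 1, so result = 1
(r ∨ ((((((p ∧ p) ∧ r) → p) ∨ (r → r)) ∧ p) → p)) = max(0.7, 1) = 1
(¬(p → p) → (r ∨ ((((((p ∧ p) ∧ r) → p) ∨ (r → r)) ∧ p) → p))): 0 ≤ 1, so result = 1
(q → q): 0.2 ≤ 0.2, so result = 1
(q → (q → q)): 0.2 ≤ 1, so result = 1
((q → (q → q)) ∧ q) = min(1, 0.2) = 0.2
((¬(p → p) → (r ∨ ((((((p ∧ p) ∧ r) → p) ∨ (r → r)) ∧ p) → p))) → ((q → (q → q)) ∧ q)): 1 > 0.2, so result = 0.2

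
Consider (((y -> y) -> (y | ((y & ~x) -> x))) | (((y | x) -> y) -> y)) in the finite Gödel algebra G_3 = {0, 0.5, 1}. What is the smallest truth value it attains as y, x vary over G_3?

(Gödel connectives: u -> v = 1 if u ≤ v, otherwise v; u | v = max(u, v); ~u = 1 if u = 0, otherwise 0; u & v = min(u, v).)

0.50

The minimum is attained at y = 0.5, x = 0:
  (y -> y): 0.5 ≤ 0.5, so result = 1
  ~x: Gödel ¬ of 0 = 1 (operand is 0)
  (y & ~x) = min(0.5, 1) = 0.5
  ((y & ~x) -> x): 0.5 > 0, so result = 0
  (y | ((y & ~x) -> x)) = max(0.5, 0) = 0.5
  ((y -> y) -> (y | ((y & ~x) -> x))): 1 > 0.5, so result = 0.5
  (y | x) = max(0.5, 0) = 0.5
  ((y | x) -> y): 0.5 ≤ 0.5, so result = 1
  (((y | x) -> y) -> y): 1 > 0.5, so result = 0.5
  (((y -> y) -> (y | ((y & ~x) -> x))) | (((y | x) -> y) -> y)) = max(0.5, 0.5) = 0.5
Checking all 9 assignments confirms none give a value below 0.50.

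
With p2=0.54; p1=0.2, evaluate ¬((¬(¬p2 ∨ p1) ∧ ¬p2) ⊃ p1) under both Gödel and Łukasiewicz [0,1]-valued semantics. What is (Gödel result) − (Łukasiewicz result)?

Gödel evaluation:
  ¬p2: Gödel ¬ of 0.54 = 0 (operand ≠ 0)
  (¬p2 ∨ p1) = max(0, 0.2) = 0.2
  ¬(¬p2 ∨ p1): Gödel ¬ of 0.2 = 0 (operand ≠ 0)
  ¬p2: Gödel ¬ of 0.54 = 0 (operand ≠ 0)
  (¬(¬p2 ∨ p1) ∧ ¬p2) = min(0, 0) = 0
  ((¬(¬p2 ∨ p1) ∧ ¬p2) ⊃ p1): 0 ≤ 0.2, so result = 1
  ¬((¬(¬p2 ∨ p1) ∧ ¬p2) ⊃ p1): Gödel ¬ of 1 = 0 (operand ≠ 0)
  Gödel value = 0
Łukasiewicz evaluation:
  ¬p2: Łukasiewicz ¬ gives 1 − 0.54 = 0.46
  (¬p2 ∨ p1) = max(0.46, 0.2) = 0.46
  ¬(¬p2 ∨ p1): Łukasiewicz ¬ gives 1 − 0.46 = 0.54
  ¬p2: Łukasiewicz ¬ gives 1 − 0.54 = 0.46
  (¬(¬p2 ∨ p1) ∧ ¬p2) = min(0.54, 0.46) = 0.46
  ((¬(¬p2 ∨ p1) ∧ ¬p2) ⊃ p1): min(1, 1 − 0.46 + 0.2) = 0.74
  ¬((¬(¬p2 ∨ p1) ∧ ¬p2) ⊃ p1): Łukasiewicz ¬ gives 1 − 0.74 = 0.26
  Łukasiewicz value = 0.26
Difference: 0 − 0.26 = -0.26

-0.26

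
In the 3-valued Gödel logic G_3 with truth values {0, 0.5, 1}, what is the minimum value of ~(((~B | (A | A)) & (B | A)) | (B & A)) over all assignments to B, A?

The minimum is attained at B = 0, A = 0.5:
  ~B: Gödel ¬ of 0 = 1 (operand is 0)
  (A | A) = max(0.5, 0.5) = 0.5
  (~B | (A | A)) = max(1, 0.5) = 1
  (B | A) = max(0, 0.5) = 0.5
  ((~B | (A | A)) & (B | A)) = min(1, 0.5) = 0.5
  (B & A) = min(0, 0.5) = 0
  (((~B | (A | A)) & (B | A)) | (B & A)) = max(0.5, 0) = 0.5
  ~(((~B | (A | A)) & (B | A)) | (B & A)): Gödel ¬ of 0.5 = 0 (operand ≠ 0)
Checking all 9 assignments confirms none give a value below 0.00.

0.00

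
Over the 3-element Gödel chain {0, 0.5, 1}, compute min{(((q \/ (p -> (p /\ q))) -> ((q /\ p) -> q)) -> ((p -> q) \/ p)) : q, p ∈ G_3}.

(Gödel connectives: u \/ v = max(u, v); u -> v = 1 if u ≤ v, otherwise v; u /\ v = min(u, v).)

0.50

The minimum is attained at q = 0, p = 0.5:
  (p /\ q) = min(0.5, 0) = 0
  (p -> (p /\ q)): 0.5 > 0, so result = 0
  (q \/ (p -> (p /\ q))) = max(0, 0) = 0
  (q /\ p) = min(0, 0.5) = 0
  ((q /\ p) -> q): 0 ≤ 0, so result = 1
  ((q \/ (p -> (p /\ q))) -> ((q /\ p) -> q)): 0 ≤ 1, so result = 1
  (p -> q): 0.5 > 0, so result = 0
  ((p -> q) \/ p) = max(0, 0.5) = 0.5
  (((q \/ (p -> (p /\ q))) -> ((q /\ p) -> q)) -> ((p -> q) \/ p)): 1 > 0.5, so result = 0.5
Checking all 9 assignments confirms none give a value below 0.50.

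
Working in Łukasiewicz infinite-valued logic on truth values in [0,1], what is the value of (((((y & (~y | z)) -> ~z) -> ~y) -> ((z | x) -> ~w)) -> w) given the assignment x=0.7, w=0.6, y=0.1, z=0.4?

~y: Łukasiewicz ¬ gives 1 − 0.1 = 0.9
(~y | z) = max(0.9, 0.4) = 0.9
(y & (~y | z)) = min(0.1, 0.9) = 0.1
~z: Łukasiewicz ¬ gives 1 − 0.4 = 0.6
((y & (~y | z)) -> ~z): min(1, 1 − 0.1 + 0.6) = 1
~y: Łukasiewicz ¬ gives 1 − 0.1 = 0.9
(((y & (~y | z)) -> ~z) -> ~y): min(1, 1 − 1 + 0.9) = 0.9
(z | x) = max(0.4, 0.7) = 0.7
~w: Łukasiewicz ¬ gives 1 − 0.6 = 0.4
((z | x) -> ~w): min(1, 1 − 0.7 + 0.4) = 0.7
((((y & (~y | z)) -> ~z) -> ~y) -> ((z | x) -> ~w)): min(1, 1 − 0.9 + 0.7) = 0.8
(((((y & (~y | z)) -> ~z) -> ~y) -> ((z | x) -> ~w)) -> w): min(1, 1 − 0.8 + 0.6) = 0.8

0.80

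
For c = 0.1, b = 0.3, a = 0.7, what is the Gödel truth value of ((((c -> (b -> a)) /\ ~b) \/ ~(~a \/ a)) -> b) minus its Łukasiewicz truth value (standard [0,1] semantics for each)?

Gödel evaluation:
  (b -> a): 0.3 ≤ 0.7, so result = 1
  (c -> (b -> a)): 0.1 ≤ 1, so result = 1
  ~b: Gödel ¬ of 0.3 = 0 (operand ≠ 0)
  ((c -> (b -> a)) /\ ~b) = min(1, 0) = 0
  ~a: Gödel ¬ of 0.7 = 0 (operand ≠ 0)
  (~a \/ a) = max(0, 0.7) = 0.7
  ~(~a \/ a): Gödel ¬ of 0.7 = 0 (operand ≠ 0)
  (((c -> (b -> a)) /\ ~b) \/ ~(~a \/ a)) = max(0, 0) = 0
  ((((c -> (b -> a)) /\ ~b) \/ ~(~a \/ a)) -> b): 0 ≤ 0.3, so result = 1
  Gödel value = 1
Łukasiewicz evaluation:
  (b -> a): min(1, 1 − 0.3 + 0.7) = 1
  (c -> (b -> a)): min(1, 1 − 0.1 + 1) = 1
  ~b: Łukasiewicz ¬ gives 1 − 0.3 = 0.7
  ((c -> (b -> a)) /\ ~b) = min(1, 0.7) = 0.7
  ~a: Łukasiewicz ¬ gives 1 − 0.7 = 0.3
  (~a \/ a) = max(0.3, 0.7) = 0.7
  ~(~a \/ a): Łukasiewicz ¬ gives 1 − 0.7 = 0.3
  (((c -> (b -> a)) /\ ~b) \/ ~(~a \/ a)) = max(0.7, 0.3) = 0.7
  ((((c -> (b -> a)) /\ ~b) \/ ~(~a \/ a)) -> b): min(1, 1 − 0.7 + 0.3) = 0.6
  Łukasiewicz value = 0.6
Difference: 1 − 0.6 = 0.40

0.40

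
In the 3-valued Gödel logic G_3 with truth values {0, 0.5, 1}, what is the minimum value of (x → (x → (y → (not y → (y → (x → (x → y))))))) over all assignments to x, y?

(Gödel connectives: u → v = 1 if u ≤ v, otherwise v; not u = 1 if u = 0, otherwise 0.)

1.00

Every assignment gives 1. For instance at x = 0, y = 0:
  not y: Gödel ¬ of 0 = 1 (operand is 0)
  (x → y): 0 ≤ 0, so result = 1
  (x → (x → y)): 0 ≤ 1, so result = 1
  (y → (x → (x → y))): 0 ≤ 1, so result = 1
  (not y → (y → (x → (x → y)))): 1 ≤ 1, so result = 1
  (y → (not y → (y → (x → (x → y))))): 0 ≤ 1, so result = 1
  (x → (y → (not y → (y → (x → (x → y)))))): 0 ≤ 1, so result = 1
  (x → (x → (y → (not y → (y → (x → (x → y))))))): 0 ≤ 1, so result = 1
All 9 assignments give value 1 — the formula is a G_3-tautology.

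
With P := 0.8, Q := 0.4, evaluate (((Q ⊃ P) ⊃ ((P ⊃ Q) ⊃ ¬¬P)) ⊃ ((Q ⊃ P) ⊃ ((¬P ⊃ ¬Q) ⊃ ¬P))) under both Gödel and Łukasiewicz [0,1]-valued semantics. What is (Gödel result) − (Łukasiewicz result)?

Gödel evaluation:
  (Q ⊃ P): 0.4 ≤ 0.8, so result = 1
  (P ⊃ Q): 0.8 > 0.4, so result = 0.4
  ¬P: Gödel ¬ of 0.8 = 0 (operand ≠ 0)
  ¬¬P: Gödel ¬ of 0 = 1 (operand is 0)
  ((P ⊃ Q) ⊃ ¬¬P): 0.4 ≤ 1, so result = 1
  ((Q ⊃ P) ⊃ ((P ⊃ Q) ⊃ ¬¬P)): 1 ≤ 1, so result = 1
  (Q ⊃ P): 0.4 ≤ 0.8, so result = 1
  ¬P: Gödel ¬ of 0.8 = 0 (operand ≠ 0)
  ¬Q: Gödel ¬ of 0.4 = 0 (operand ≠ 0)
  (¬P ⊃ ¬Q): 0 ≤ 0, so result = 1
  ¬P: Gödel ¬ of 0.8 = 0 (operand ≠ 0)
  ((¬P ⊃ ¬Q) ⊃ ¬P): 1 > 0, so result = 0
  ((Q ⊃ P) ⊃ ((¬P ⊃ ¬Q) ⊃ ¬P)): 1 > 0, so result = 0
  (((Q ⊃ P) ⊃ ((P ⊃ Q) ⊃ ¬¬P)) ⊃ ((Q ⊃ P) ⊃ ((¬P ⊃ ¬Q) ⊃ ¬P))): 1 > 0, so result = 0
  Gödel value = 0
Łukasiewicz evaluation:
  (Q ⊃ P): min(1, 1 − 0.4 + 0.8) = 1
  (P ⊃ Q): min(1, 1 − 0.8 + 0.4) = 0.6
  ¬P: Łukasiewicz ¬ gives 1 − 0.8 = 0.2
  ¬¬P: Łukasiewicz ¬ gives 1 − 0.2 = 0.8
  ((P ⊃ Q) ⊃ ¬¬P): min(1, 1 − 0.6 + 0.8) = 1
  ((Q ⊃ P) ⊃ ((P ⊃ Q) ⊃ ¬¬P)): min(1, 1 − 1 + 1) = 1
  (Q ⊃ P): min(1, 1 − 0.4 + 0.8) = 1
  ¬P: Łukasiewicz ¬ gives 1 − 0.8 = 0.2
  ¬Q: Łukasiewicz ¬ gives 1 − 0.4 = 0.6
  (¬P ⊃ ¬Q): min(1, 1 − 0.2 + 0.6) = 1
  ¬P: Łukasiewicz ¬ gives 1 − 0.8 = 0.2
  ((¬P ⊃ ¬Q) ⊃ ¬P): min(1, 1 − 1 + 0.2) = 0.2
  ((Q ⊃ P) ⊃ ((¬P ⊃ ¬Q) ⊃ ¬P)): min(1, 1 − 1 + 0.2) = 0.2
  (((Q ⊃ P) ⊃ ((P ⊃ Q) ⊃ ¬¬P)) ⊃ ((Q ⊃ P) ⊃ ((¬P ⊃ ¬Q) ⊃ ¬P))): min(1, 1 − 1 + 0.2) = 0.2
  Łukasiewicz value = 0.2
Difference: 0 − 0.2 = -0.20

-0.20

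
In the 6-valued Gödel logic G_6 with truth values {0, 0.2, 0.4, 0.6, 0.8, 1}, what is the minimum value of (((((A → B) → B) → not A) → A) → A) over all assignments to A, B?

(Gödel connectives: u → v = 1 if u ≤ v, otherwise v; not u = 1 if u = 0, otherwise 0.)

The minimum is attained at A = 0.2, B = 0:
  (A → B): 0.2 > 0, so result = 0
  ((A → B) → B): 0 ≤ 0, so result = 1
  not A: Gödel ¬ of 0.2 = 0 (operand ≠ 0)
  (((A → B) → B) → not A): 1 > 0, so result = 0
  ((((A → B) → B) → not A) → A): 0 ≤ 0.2, so result = 1
  (((((A → B) → B) → not A) → A) → A): 1 > 0.2, so result = 0.2
Checking all 36 assignments confirms none give a value below 0.20.

0.20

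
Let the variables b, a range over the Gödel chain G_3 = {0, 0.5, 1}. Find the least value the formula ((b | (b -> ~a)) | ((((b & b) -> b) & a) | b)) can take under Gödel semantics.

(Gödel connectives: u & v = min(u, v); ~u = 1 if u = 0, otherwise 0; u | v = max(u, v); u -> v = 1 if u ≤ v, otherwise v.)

The minimum is attained at b = 0.5, a = 0.5:
  ~a: Gödel ¬ of 0.5 = 0 (operand ≠ 0)
  (b -> ~a): 0.5 > 0, so result = 0
  (b | (b -> ~a)) = max(0.5, 0) = 0.5
  (b & b) = min(0.5, 0.5) = 0.5
  ((b & b) -> b): 0.5 ≤ 0.5, so result = 1
  (((b & b) -> b) & a) = min(1, 0.5) = 0.5
  ((((b & b) -> b) & a) | b) = max(0.5, 0.5) = 0.5
  ((b | (b -> ~a)) | ((((b & b) -> b) & a) | b)) = max(0.5, 0.5) = 0.5
Checking all 9 assignments confirms none give a value below 0.50.

0.50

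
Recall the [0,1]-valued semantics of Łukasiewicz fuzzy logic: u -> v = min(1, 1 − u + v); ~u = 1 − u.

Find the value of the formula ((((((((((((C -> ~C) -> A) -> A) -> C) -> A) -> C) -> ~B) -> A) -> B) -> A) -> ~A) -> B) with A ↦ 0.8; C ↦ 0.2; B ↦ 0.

~C: Łukasiewicz ¬ gives 1 − 0.2 = 0.8
(C -> ~C): min(1, 1 − 0.2 + 0.8) = 1
((C -> ~C) -> A): min(1, 1 − 1 + 0.8) = 0.8
(((C -> ~C) -> A) -> A): min(1, 1 − 0.8 + 0.8) = 1
((((C -> ~C) -> A) -> A) -> C): min(1, 1 − 1 + 0.2) = 0.2
(((((C -> ~C) -> A) -> A) -> C) -> A): min(1, 1 − 0.2 + 0.8) = 1
((((((C -> ~C) -> A) -> A) -> C) -> A) -> C): min(1, 1 − 1 + 0.2) = 0.2
~B: Łukasiewicz ¬ gives 1 − 0 = 1
(((((((C -> ~C) -> A) -> A) -> C) -> A) -> C) -> ~B): min(1, 1 − 0.2 + 1) = 1
((((((((C -> ~C) -> A) -> A) -> C) -> A) -> C) -> ~B) -> A): min(1, 1 − 1 + 0.8) = 0.8
(((((((((C -> ~C) -> A) -> A) -> C) -> A) -> C) -> ~B) -> A) -> B): min(1, 1 − 0.8 + 0) = 0.2
((((((((((C -> ~C) -> A) -> A) -> C) -> A) -> C) -> ~B) -> A) -> B) -> A): min(1, 1 − 0.2 + 0.8) = 1
~A: Łukasiewicz ¬ gives 1 − 0.8 = 0.2
(((((((((((C -> ~C) -> A) -> A) -> C) -> A) -> C) -> ~B) -> A) -> B) -> A) -> ~A): min(1, 1 − 1 + 0.2) = 0.2
((((((((((((C -> ~C) -> A) -> A) -> C) -> A) -> C) -> ~B) -> A) -> B) -> A) -> ~A) -> B): min(1, 1 − 0.2 + 0) = 0.8

0.80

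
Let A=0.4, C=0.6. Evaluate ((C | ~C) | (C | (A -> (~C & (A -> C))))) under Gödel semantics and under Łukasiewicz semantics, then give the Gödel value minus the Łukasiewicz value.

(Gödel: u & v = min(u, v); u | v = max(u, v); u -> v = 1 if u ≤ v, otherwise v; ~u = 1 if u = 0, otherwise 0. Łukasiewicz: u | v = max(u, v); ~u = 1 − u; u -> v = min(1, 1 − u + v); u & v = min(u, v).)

Gödel evaluation:
  ~C: Gödel ¬ of 0.6 = 0 (operand ≠ 0)
  (C | ~C) = max(0.6, 0) = 0.6
  ~C: Gödel ¬ of 0.6 = 0 (operand ≠ 0)
  (A -> C): 0.4 ≤ 0.6, so result = 1
  (~C & (A -> C)) = min(0, 1) = 0
  (A -> (~C & (A -> C))): 0.4 > 0, so result = 0
  (C | (A -> (~C & (A -> C)))) = max(0.6, 0) = 0.6
  ((C | ~C) | (C | (A -> (~C & (A -> C))))) = max(0.6, 0.6) = 0.6
  Gödel value = 0.6
Łukasiewicz evaluation:
  ~C: Łukasiewicz ¬ gives 1 − 0.6 = 0.4
  (C | ~C) = max(0.6, 0.4) = 0.6
  ~C: Łukasiewicz ¬ gives 1 − 0.6 = 0.4
  (A -> C): min(1, 1 − 0.4 + 0.6) = 1
  (~C & (A -> C)) = min(0.4, 1) = 0.4
  (A -> (~C & (A -> C))): min(1, 1 − 0.4 + 0.4) = 1
  (C | (A -> (~C & (A -> C)))) = max(0.6, 1) = 1
  ((C | ~C) | (C | (A -> (~C & (A -> C))))) = max(0.6, 1) = 1
  Łukasiewicz value = 1
Difference: 0.6 − 1 = -0.40

-0.40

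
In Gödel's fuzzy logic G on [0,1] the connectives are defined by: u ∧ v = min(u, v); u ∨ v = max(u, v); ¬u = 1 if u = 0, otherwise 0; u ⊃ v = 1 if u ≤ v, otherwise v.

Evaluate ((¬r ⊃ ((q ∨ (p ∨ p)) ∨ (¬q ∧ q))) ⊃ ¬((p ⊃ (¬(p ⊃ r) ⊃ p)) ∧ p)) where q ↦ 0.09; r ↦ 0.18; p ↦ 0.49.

¬r: Gödel ¬ of 0.18 = 0 (operand ≠ 0)
(p ∨ p) = max(0.49, 0.49) = 0.49
(q ∨ (p ∨ p)) = max(0.09, 0.49) = 0.49
¬q: Gödel ¬ of 0.09 = 0 (operand ≠ 0)
(¬q ∧ q) = min(0, 0.09) = 0
((q ∨ (p ∨ p)) ∨ (¬q ∧ q)) = max(0.49, 0) = 0.49
(¬r ⊃ ((q ∨ (p ∨ p)) ∨ (¬q ∧ q))): 0 ≤ 0.49, so result = 1
(p ⊃ r): 0.49 > 0.18, so result = 0.18
¬(p ⊃ r): Gödel ¬ of 0.18 = 0 (operand ≠ 0)
(¬(p ⊃ r) ⊃ p): 0 ≤ 0.49, so result = 1
(p ⊃ (¬(p ⊃ r) ⊃ p)): 0.49 ≤ 1, so result = 1
((p ⊃ (¬(p ⊃ r) ⊃ p)) ∧ p) = min(1, 0.49) = 0.49
¬((p ⊃ (¬(p ⊃ r) ⊃ p)) ∧ p): Gödel ¬ of 0.49 = 0 (operand ≠ 0)
((¬r ⊃ ((q ∨ (p ∨ p)) ∨ (¬q ∧ q))) ⊃ ¬((p ⊃ (¬(p ⊃ r) ⊃ p)) ∧ p)): 1 > 0, so result = 0

0.00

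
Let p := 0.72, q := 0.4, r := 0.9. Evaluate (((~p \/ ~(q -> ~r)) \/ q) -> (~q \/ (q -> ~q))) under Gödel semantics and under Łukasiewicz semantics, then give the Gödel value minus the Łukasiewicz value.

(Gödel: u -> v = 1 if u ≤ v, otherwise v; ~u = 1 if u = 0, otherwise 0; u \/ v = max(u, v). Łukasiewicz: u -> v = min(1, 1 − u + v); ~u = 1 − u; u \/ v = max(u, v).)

Gödel evaluation:
  ~p: Gödel ¬ of 0.72 = 0 (operand ≠ 0)
  ~r: Gödel ¬ of 0.9 = 0 (operand ≠ 0)
  (q -> ~r): 0.4 > 0, so result = 0
  ~(q -> ~r): Gödel ¬ of 0 = 1 (operand is 0)
  (~p \/ ~(q -> ~r)) = max(0, 1) = 1
  ((~p \/ ~(q -> ~r)) \/ q) = max(1, 0.4) = 1
  ~q: Gödel ¬ of 0.4 = 0 (operand ≠ 0)
  ~q: Gödel ¬ of 0.4 = 0 (operand ≠ 0)
  (q -> ~q): 0.4 > 0, so result = 0
  (~q \/ (q -> ~q)) = max(0, 0) = 0
  (((~p \/ ~(q -> ~r)) \/ q) -> (~q \/ (q -> ~q))): 1 > 0, so result = 0
  Gödel value = 0
Łukasiewicz evaluation:
  ~p: Łukasiewicz ¬ gives 1 − 0.72 = 0.28
  ~r: Łukasiewicz ¬ gives 1 − 0.9 = 0.1
  (q -> ~r): min(1, 1 − 0.4 + 0.1) = 0.7
  ~(q -> ~r): Łukasiewicz ¬ gives 1 − 0.7 = 0.3
  (~p \/ ~(q -> ~r)) = max(0.28, 0.3) = 0.3
  ((~p \/ ~(q -> ~r)) \/ q) = max(0.3, 0.4) = 0.4
  ~q: Łukasiewicz ¬ gives 1 − 0.4 = 0.6
  ~q: Łukasiewicz ¬ gives 1 − 0.4 = 0.6
  (q -> ~q): min(1, 1 − 0.4 + 0.6) = 1
  (~q \/ (q -> ~q)) = max(0.6, 1) = 1
  (((~p \/ ~(q -> ~r)) \/ q) -> (~q \/ (q -> ~q))): min(1, 1 − 0.4 + 1) = 1
  Łukasiewicz value = 1
Difference: 0 − 1 = -1.00

-1.00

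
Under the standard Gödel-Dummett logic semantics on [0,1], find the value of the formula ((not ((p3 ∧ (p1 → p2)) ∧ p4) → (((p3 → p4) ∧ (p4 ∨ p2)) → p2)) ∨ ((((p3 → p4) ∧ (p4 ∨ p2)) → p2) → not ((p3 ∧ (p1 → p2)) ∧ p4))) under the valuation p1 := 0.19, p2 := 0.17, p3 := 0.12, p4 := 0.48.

(p1 → p2): 0.19 > 0.17, so result = 0.17
(p3 ∧ (p1 → p2)) = min(0.12, 0.17) = 0.12
((p3 ∧ (p1 → p2)) ∧ p4) = min(0.12, 0.48) = 0.12
not ((p3 ∧ (p1 → p2)) ∧ p4): Gödel ¬ of 0.12 = 0 (operand ≠ 0)
(p3 → p4): 0.12 ≤ 0.48, so result = 1
(p4 ∨ p2) = max(0.48, 0.17) = 0.48
((p3 → p4) ∧ (p4 ∨ p2)) = min(1, 0.48) = 0.48
(((p3 → p4) ∧ (p4 ∨ p2)) → p2): 0.48 > 0.17, so result = 0.17
(not ((p3 ∧ (p1 → p2)) ∧ p4) → (((p3 → p4) ∧ (p4 ∨ p2)) → p2)): 0 ≤ 0.17, so result = 1
(p3 → p4): 0.12 ≤ 0.48, so result = 1
(p4 ∨ p2) = max(0.48, 0.17) = 0.48
((p3 → p4) ∧ (p4 ∨ p2)) = min(1, 0.48) = 0.48
(((p3 → p4) ∧ (p4 ∨ p2)) → p2): 0.48 > 0.17, so result = 0.17
(p1 → p2): 0.19 > 0.17, so result = 0.17
(p3 ∧ (p1 → p2)) = min(0.12, 0.17) = 0.12
((p3 ∧ (p1 → p2)) ∧ p4) = min(0.12, 0.48) = 0.12
not ((p3 ∧ (p1 → p2)) ∧ p4): Gödel ¬ of 0.12 = 0 (operand ≠ 0)
((((p3 → p4) ∧ (p4 ∨ p2)) → p2) → not ((p3 ∧ (p1 → p2)) ∧ p4)): 0.17 > 0, so result = 0
((not ((p3 ∧ (p1 → p2)) ∧ p4) → (((p3 → p4) ∧ (p4 ∨ p2)) → p2)) ∨ ((((p3 → p4) ∧ (p4 ∨ p2)) → p2) → not ((p3 ∧ (p1 → p2)) ∧ p4))) = max(1, 0) = 1

1.00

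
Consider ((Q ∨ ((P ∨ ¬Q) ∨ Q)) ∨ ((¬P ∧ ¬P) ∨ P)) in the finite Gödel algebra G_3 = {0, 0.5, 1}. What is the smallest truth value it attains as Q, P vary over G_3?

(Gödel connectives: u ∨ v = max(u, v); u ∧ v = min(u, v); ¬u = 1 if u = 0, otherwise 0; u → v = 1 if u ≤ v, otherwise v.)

The minimum is attained at Q = 0.5, P = 0.5:
  ¬Q: Gödel ¬ of 0.5 = 0 (operand ≠ 0)
  (P ∨ ¬Q) = max(0.5, 0) = 0.5
  ((P ∨ ¬Q) ∨ Q) = max(0.5, 0.5) = 0.5
  (Q ∨ ((P ∨ ¬Q) ∨ Q)) = max(0.5, 0.5) = 0.5
  ¬P: Gödel ¬ of 0.5 = 0 (operand ≠ 0)
  ¬P: Gödel ¬ of 0.5 = 0 (operand ≠ 0)
  (¬P ∧ ¬P) = min(0, 0) = 0
  ((¬P ∧ ¬P) ∨ P) = max(0, 0.5) = 0.5
  ((Q ∨ ((P ∨ ¬Q) ∨ Q)) ∨ ((¬P ∧ ¬P) ∨ P)) = max(0.5, 0.5) = 0.5
Checking all 9 assignments confirms none give a value below 0.50.

0.50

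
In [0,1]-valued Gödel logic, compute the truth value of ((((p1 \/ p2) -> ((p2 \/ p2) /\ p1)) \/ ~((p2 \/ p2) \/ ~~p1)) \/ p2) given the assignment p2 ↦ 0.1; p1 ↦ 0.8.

0.10

(p1 \/ p2) = max(0.8, 0.1) = 0.8
(p2 \/ p2) = max(0.1, 0.1) = 0.1
((p2 \/ p2) /\ p1) = min(0.1, 0.8) = 0.1
((p1 \/ p2) -> ((p2 \/ p2) /\ p1)): 0.8 > 0.1, so result = 0.1
(p2 \/ p2) = max(0.1, 0.1) = 0.1
~p1: Gödel ¬ of 0.8 = 0 (operand ≠ 0)
~~p1: Gödel ¬ of 0 = 1 (operand is 0)
((p2 \/ p2) \/ ~~p1) = max(0.1, 1) = 1
~((p2 \/ p2) \/ ~~p1): Gödel ¬ of 1 = 0 (operand ≠ 0)
(((p1 \/ p2) -> ((p2 \/ p2) /\ p1)) \/ ~((p2 \/ p2) \/ ~~p1)) = max(0.1, 0) = 0.1
((((p1 \/ p2) -> ((p2 \/ p2) /\ p1)) \/ ~((p2 \/ p2) \/ ~~p1)) \/ p2) = max(0.1, 0.1) = 0.1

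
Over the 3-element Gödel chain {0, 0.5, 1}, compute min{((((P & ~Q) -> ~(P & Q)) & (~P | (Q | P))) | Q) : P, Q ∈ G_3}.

0.50

The minimum is attained at P = 0.5, Q = 0:
  ~Q: Gödel ¬ of 0 = 1 (operand is 0)
  (P & ~Q) = min(0.5, 1) = 0.5
  (P & Q) = min(0.5, 0) = 0
  ~(P & Q): Gödel ¬ of 0 = 1 (operand is 0)
  ((P & ~Q) -> ~(P & Q)): 0.5 ≤ 1, so result = 1
  ~P: Gödel ¬ of 0.5 = 0 (operand ≠ 0)
  (Q | P) = max(0, 0.5) = 0.5
  (~P | (Q | P)) = max(0, 0.5) = 0.5
  (((P & ~Q) -> ~(P & Q)) & (~P | (Q | P))) = min(1, 0.5) = 0.5
  ((((P & ~Q) -> ~(P & Q)) & (~P | (Q | P))) | Q) = max(0.5, 0) = 0.5
Checking all 9 assignments confirms none give a value below 0.50.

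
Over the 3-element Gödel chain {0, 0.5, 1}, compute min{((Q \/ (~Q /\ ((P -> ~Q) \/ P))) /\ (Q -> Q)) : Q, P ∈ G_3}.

The minimum is attained at Q = 0.5, P = 0:
  ~Q: Gödel ¬ of 0.5 = 0 (operand ≠ 0)
  ~Q: Gödel ¬ of 0.5 = 0 (operand ≠ 0)
  (P -> ~Q): 0 ≤ 0, so result = 1
  ((P -> ~Q) \/ P) = max(1, 0) = 1
  (~Q /\ ((P -> ~Q) \/ P)) = min(0, 1) = 0
  (Q \/ (~Q /\ ((P -> ~Q) \/ P))) = max(0.5, 0) = 0.5
  (Q -> Q): 0.5 ≤ 0.5, so result = 1
  ((Q \/ (~Q /\ ((P -> ~Q) \/ P))) /\ (Q -> Q)) = min(0.5, 1) = 0.5
Checking all 9 assignments confirms none give a value below 0.50.

0.50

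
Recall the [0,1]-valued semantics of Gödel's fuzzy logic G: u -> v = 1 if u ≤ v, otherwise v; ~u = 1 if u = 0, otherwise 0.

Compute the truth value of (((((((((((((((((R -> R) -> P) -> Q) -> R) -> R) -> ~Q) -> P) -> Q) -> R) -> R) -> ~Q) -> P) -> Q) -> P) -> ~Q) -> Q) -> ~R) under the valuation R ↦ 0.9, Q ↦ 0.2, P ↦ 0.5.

(R -> R): 0.9 ≤ 0.9, so result = 1
((R -> R) -> P): 1 > 0.5, so result = 0.5
(((R -> R) -> P) -> Q): 0.5 > 0.2, so result = 0.2
((((R -> R) -> P) -> Q) -> R): 0.2 ≤ 0.9, so result = 1
(((((R -> R) -> P) -> Q) -> R) -> R): 1 > 0.9, so result = 0.9
~Q: Gödel ¬ of 0.2 = 0 (operand ≠ 0)
((((((R -> R) -> P) -> Q) -> R) -> R) -> ~Q): 0.9 > 0, so result = 0
(((((((R -> R) -> P) -> Q) -> R) -> R) -> ~Q) -> P): 0 ≤ 0.5, so result = 1
((((((((R -> R) -> P) -> Q) -> R) -> R) -> ~Q) -> P) -> Q): 1 > 0.2, so result = 0.2
(((((((((R -> R) -> P) -> Q) -> R) -> R) -> ~Q) -> P) -> Q) -> R): 0.2 ≤ 0.9, so result = 1
((((((((((R -> R) -> P) -> Q) -> R) -> R) -> ~Q) -> P) -> Q) -> R) -> R): 1 > 0.9, so result = 0.9
~Q: Gödel ¬ of 0.2 = 0 (operand ≠ 0)
(((((((((((R -> R) -> P) -> Q) -> R) -> R) -> ~Q) -> P) -> Q) -> R) -> R) -> ~Q): 0.9 > 0, so result = 0
((((((((((((R -> R) -> P) -> Q) -> R) -> R) -> ~Q) -> P) -> Q) -> R) -> R) -> ~Q) -> P): 0 ≤ 0.5, so result = 1
(((((((((((((R -> R) -> P) -> Q) -> R) -> R) -> ~Q) -> P) -> Q) -> R) -> R) -> ~Q) -> P) -> Q): 1 > 0.2, so result = 0.2
((((((((((((((R -> R) -> P) -> Q) -> R) -> R) -> ~Q) -> P) -> Q) -> R) -> R) -> ~Q) -> P) -> Q) -> P): 0.2 ≤ 0.5, so result = 1
~Q: Gödel ¬ of 0.2 = 0 (operand ≠ 0)
(((((((((((((((R -> R) -> P) -> Q) -> R) -> R) -> ~Q) -> P) -> Q) -> R) -> R) -> ~Q) -> P) -> Q) -> P) -> ~Q): 1 > 0, so result = 0
((((((((((((((((R -> R) -> P) -> Q) -> R) -> R) -> ~Q) -> P) -> Q) -> R) -> R) -> ~Q) -> P) -> Q) -> P) -> ~Q) -> Q): 0 ≤ 0.2, so result = 1
~R: Gödel ¬ of 0.9 = 0 (operand ≠ 0)
(((((((((((((((((R -> R) -> P) -> Q) -> R) -> R) -> ~Q) -> P) -> Q) -> R) -> R) -> ~Q) -> P) -> Q) -> P) -> ~Q) -> Q) -> ~R): 1 > 0, so result = 0

0.00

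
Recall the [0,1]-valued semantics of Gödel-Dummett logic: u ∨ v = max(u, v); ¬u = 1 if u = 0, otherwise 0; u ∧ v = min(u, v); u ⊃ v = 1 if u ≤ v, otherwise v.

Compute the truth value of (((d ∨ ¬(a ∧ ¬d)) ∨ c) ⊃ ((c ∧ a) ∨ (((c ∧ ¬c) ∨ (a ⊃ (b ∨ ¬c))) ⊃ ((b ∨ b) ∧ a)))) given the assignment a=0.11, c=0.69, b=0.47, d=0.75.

0.11

¬d: Gödel ¬ of 0.75 = 0 (operand ≠ 0)
(a ∧ ¬d) = min(0.11, 0) = 0
¬(a ∧ ¬d): Gödel ¬ of 0 = 1 (operand is 0)
(d ∨ ¬(a ∧ ¬d)) = max(0.75, 1) = 1
((d ∨ ¬(a ∧ ¬d)) ∨ c) = max(1, 0.69) = 1
(c ∧ a) = min(0.69, 0.11) = 0.11
¬c: Gödel ¬ of 0.69 = 0 (operand ≠ 0)
(c ∧ ¬c) = min(0.69, 0) = 0
¬c: Gödel ¬ of 0.69 = 0 (operand ≠ 0)
(b ∨ ¬c) = max(0.47, 0) = 0.47
(a ⊃ (b ∨ ¬c)): 0.11 ≤ 0.47, so result = 1
((c ∧ ¬c) ∨ (a ⊃ (b ∨ ¬c))) = max(0, 1) = 1
(b ∨ b) = max(0.47, 0.47) = 0.47
((b ∨ b) ∧ a) = min(0.47, 0.11) = 0.11
(((c ∧ ¬c) ∨ (a ⊃ (b ∨ ¬c))) ⊃ ((b ∨ b) ∧ a)): 1 > 0.11, so result = 0.11
((c ∧ a) ∨ (((c ∧ ¬c) ∨ (a ⊃ (b ∨ ¬c))) ⊃ ((b ∨ b) ∧ a))) = max(0.11, 0.11) = 0.11
(((d ∨ ¬(a ∧ ¬d)) ∨ c) ⊃ ((c ∧ a) ∨ (((c ∧ ¬c) ∨ (a ⊃ (b ∨ ¬c))) ⊃ ((b ∨ b) ∧ a)))): 1 > 0.11, so result = 0.11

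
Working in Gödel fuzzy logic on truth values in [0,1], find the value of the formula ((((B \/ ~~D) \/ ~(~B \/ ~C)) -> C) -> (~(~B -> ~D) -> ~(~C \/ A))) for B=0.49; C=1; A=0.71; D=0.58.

1.00

~D: Gödel ¬ of 0.58 = 0 (operand ≠ 0)
~~D: Gödel ¬ of 0 = 1 (operand is 0)
(B \/ ~~D) = max(0.49, 1) = 1
~B: Gödel ¬ of 0.49 = 0 (operand ≠ 0)
~C: Gödel ¬ of 1 = 0 (operand ≠ 0)
(~B \/ ~C) = max(0, 0) = 0
~(~B \/ ~C): Gödel ¬ of 0 = 1 (operand is 0)
((B \/ ~~D) \/ ~(~B \/ ~C)) = max(1, 1) = 1
(((B \/ ~~D) \/ ~(~B \/ ~C)) -> C): 1 ≤ 1, so result = 1
~B: Gödel ¬ of 0.49 = 0 (operand ≠ 0)
~D: Gödel ¬ of 0.58 = 0 (operand ≠ 0)
(~B -> ~D): 0 ≤ 0, so result = 1
~(~B -> ~D): Gödel ¬ of 1 = 0 (operand ≠ 0)
~C: Gödel ¬ of 1 = 0 (operand ≠ 0)
(~C \/ A) = max(0, 0.71) = 0.71
~(~C \/ A): Gödel ¬ of 0.71 = 0 (operand ≠ 0)
(~(~B -> ~D) -> ~(~C \/ A)): 0 ≤ 0, so result = 1
((((B \/ ~~D) \/ ~(~B \/ ~C)) -> C) -> (~(~B -> ~D) -> ~(~C \/ A))): 1 ≤ 1, so result = 1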